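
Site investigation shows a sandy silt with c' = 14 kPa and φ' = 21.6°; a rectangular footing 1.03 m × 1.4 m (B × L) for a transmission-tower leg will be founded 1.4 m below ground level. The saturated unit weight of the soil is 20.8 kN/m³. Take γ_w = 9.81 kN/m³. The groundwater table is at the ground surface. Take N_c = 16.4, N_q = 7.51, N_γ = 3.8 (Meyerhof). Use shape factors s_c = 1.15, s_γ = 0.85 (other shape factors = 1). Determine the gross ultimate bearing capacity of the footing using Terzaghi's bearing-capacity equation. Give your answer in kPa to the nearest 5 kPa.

Water table at ground surface, so effective unit weight γ' = 20.8 − 9.81 = 10.99 kN/m³ is used throughout; overburden q = 10.99 × 1.4 = 15.386 kPa; the same γ' applies in the ½γBN_γ term.
Cohesion term c·N_c·s_c = 14 × 16.4 × 1.15 = 264.04 kPa; surcharge term q·N_q = 15.386 × 7.51 = 115.55 kPa; self-weight term 0.5·γ·B·N_γ·s_γ = 0.5 × 10.99 × 1.03 × 3.8 × 0.85 = 18.281 kPa.
q_ult = 264.04 + 115.55 + 18.281 = 397.87 kPa.

q_ult ≈ 400 kPa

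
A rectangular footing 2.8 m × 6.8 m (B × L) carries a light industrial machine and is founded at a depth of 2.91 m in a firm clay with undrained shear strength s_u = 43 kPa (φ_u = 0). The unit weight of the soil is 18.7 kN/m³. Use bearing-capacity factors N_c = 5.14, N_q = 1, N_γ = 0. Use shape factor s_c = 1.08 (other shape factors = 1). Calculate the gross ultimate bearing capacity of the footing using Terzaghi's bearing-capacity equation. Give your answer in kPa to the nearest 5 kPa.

Effective surcharge at the founding depth q = γ·D_f = 18.7 × 2.91 = 54.417 kPa.
q_ult = c·N_c·s_c + q·N_q
     = 43 × 5.14 × 1.08 + 54.417 × 1
     = 238.7 + 54.417 = 293.12 kPa.

q_ult ≈ 295 kPa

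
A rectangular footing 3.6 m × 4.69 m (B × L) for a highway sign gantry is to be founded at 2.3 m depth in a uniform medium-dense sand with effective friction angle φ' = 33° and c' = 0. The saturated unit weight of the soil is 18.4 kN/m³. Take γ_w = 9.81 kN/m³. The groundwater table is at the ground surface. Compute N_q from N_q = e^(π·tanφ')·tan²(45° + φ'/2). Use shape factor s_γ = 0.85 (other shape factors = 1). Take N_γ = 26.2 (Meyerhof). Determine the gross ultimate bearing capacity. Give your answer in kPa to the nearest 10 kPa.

q_ult ≈ 860 kPa

tan33° = 0.6494, so N_q = e^(π×0.6494)·tan²(61.5°) = 7.692 × 3.392 = 26.09.
With the water table at the surface the whole profile is submerged: γ' = 18.4 − 9.81 = 8.59 kN/m³, so q = γ'·D_f = 19.757 kPa; the same γ' applies in the ½γBN_γ term.
q_ult = q·N_q + 0.5·γ·B·N_γ·s_γ
     = 19.757 × 26.092 + 0.5 × 8.59 × 3.6 × 26.2 × 0.85
     = 515.5 + 344.34 = 859.84 kPa.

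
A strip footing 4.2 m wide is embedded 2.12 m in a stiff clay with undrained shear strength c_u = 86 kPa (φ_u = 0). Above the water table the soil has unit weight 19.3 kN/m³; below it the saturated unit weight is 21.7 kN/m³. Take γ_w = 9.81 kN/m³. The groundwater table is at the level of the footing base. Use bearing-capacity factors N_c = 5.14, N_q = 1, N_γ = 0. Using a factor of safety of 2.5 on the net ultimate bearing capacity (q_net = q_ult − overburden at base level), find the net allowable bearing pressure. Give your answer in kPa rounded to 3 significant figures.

q_all(net) ≈ 177 kPa

q = γ·D_f = 19.3 × 2.12 = 40.916 kPa.
c·N_c = 86 × 5.14 = 442.04 kPa
q·N_q = 40.916 × 1 = 40.916 kPa
q_ult = 442.04 + 40.916 = 482.96 kPa.
q_net = 482.96 − 40.916 = 442.04 kPa.
q_all(net) = 442.04 / 2.5 = 176.82 kPa.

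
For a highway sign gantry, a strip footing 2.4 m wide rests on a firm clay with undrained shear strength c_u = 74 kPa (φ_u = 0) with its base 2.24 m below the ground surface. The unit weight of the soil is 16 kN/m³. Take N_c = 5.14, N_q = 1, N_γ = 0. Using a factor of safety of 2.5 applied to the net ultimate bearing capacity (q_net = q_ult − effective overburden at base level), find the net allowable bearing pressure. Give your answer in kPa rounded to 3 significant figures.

q = γ·D_f = 16 × 2.24 = 35.84 kPa.
c·N_c = 74 × 5.14 = 380.36 kPa
q·N_q = 35.84 × 1 = 35.84 kPa
q_ult = 380.36 + 35.84 = 416.2 kPa.
Net ultimate: q_net = 416.2 − 35.84 = 380.36 kPa.
q_all(net) = 380.36 / 2.5 = 152.14 kPa.

q_all(net) ≈ 152 kPa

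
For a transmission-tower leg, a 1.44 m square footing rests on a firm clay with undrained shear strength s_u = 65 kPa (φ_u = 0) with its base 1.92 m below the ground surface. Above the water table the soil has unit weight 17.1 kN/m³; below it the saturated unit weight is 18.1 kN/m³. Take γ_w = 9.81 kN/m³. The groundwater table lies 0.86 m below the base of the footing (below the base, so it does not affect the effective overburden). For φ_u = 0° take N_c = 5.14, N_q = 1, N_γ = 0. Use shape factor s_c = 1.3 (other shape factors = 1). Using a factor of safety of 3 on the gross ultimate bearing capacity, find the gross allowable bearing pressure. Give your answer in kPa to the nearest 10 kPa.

Effective surcharge at the founding depth q = γ·D_f = 17.1 × 1.92 = 32.832 kPa.
q_ult = c·N_c·s_c + q·N_q
     = 65 × 5.14 × 1.3 + 32.832 × 1
     = 434.33 + 32.832 = 467.16 kPa.
q_all = 467.16 / 3 = 155.72 kPa.

q_all ≈ 160 kPa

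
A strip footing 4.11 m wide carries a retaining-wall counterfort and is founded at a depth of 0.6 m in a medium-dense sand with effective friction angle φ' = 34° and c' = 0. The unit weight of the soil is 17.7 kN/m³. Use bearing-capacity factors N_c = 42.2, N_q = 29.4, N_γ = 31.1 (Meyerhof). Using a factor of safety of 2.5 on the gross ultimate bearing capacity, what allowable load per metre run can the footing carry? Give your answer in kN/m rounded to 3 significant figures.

≈ 2370 kN/m

Overburden at base level: q = 17.7 × 0.6 = 10.62 kPa.
Surcharge term q·N_q = 10.62 × 29.4 = 312.23 kPa; self-weight term 0.5·γ·B·N_γ = 0.5 × 17.7 × 4.11 × 31.1 = 1131.2 kPa.
q_ult = 312.23 + 1131.2 = 1443.4 kPa.
Gross allowable pressure q_all = 1443.4 / 2.5 = 577.38 kPa.
Allowable wall load = q_all × B = 577.38 × 4.11 = 2373 kN per metre run.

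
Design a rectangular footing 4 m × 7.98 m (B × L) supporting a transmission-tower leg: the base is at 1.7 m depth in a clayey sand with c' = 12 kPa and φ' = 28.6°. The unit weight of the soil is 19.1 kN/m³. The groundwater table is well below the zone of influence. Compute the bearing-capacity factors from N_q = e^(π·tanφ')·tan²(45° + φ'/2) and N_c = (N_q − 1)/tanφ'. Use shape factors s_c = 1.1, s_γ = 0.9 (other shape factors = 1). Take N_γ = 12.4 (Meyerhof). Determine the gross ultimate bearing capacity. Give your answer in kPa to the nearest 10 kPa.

tan28.6° = 0.5452, so N_q = e^(π×0.5452)·tan²(59.3°) = 5.545 × 2.837 = 15.73.
N_c = (15.73 − 1)/tan28.6° = 27.01.
Overburden at base level: q = 19.1 × 1.7 = 32.47 kPa.
Cohesion term c·N_c·s_c = 12 × 27.013 × 1.1 = 356.57 kPa; surcharge term q·N_q = 32.47 × 15.728 = 510.68 kPa; self-weight term 0.5·γ·B·N_γ·s_γ = 0.5 × 19.1 × 4 × 12.4 × 0.9 = 426.31 kPa.
q_ult = 356.57 + 510.68 + 426.31 = 1293.6 kPa.

q_ult ≈ 1290 kPa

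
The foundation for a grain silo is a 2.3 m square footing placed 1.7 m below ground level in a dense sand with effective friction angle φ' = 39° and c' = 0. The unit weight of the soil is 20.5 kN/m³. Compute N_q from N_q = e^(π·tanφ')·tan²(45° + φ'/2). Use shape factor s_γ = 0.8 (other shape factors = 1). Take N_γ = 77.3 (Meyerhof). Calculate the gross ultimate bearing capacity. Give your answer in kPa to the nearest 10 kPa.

tan39° = 0.8098, so N_q = e^(π×0.8098)·tan²(64.5°) = 12.731 × 4.395 = 55.96.
q = γ·D_f = 20.5 × 1.7 = 34.85 kPa.
q·N_q = 34.85 × 55.957 = 1950.1 kPa
0.5·γ·B·N_γ·s_γ = 0.5 × 20.5 × 2.3 × 77.3 × 0.8 = 1457.9 kPa
q_ult = 1950.1 + 1457.9 = 3408 kPa.

q_ult ≈ 3410 kPa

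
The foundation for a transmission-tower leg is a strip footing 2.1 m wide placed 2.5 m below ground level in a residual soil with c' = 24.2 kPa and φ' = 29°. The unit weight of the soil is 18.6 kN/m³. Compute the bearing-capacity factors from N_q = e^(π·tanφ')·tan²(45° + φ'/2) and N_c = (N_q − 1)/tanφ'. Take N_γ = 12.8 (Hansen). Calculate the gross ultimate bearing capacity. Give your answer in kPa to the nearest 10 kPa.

q_ult ≈ 1690 kPa

tan29° = 0.5543, so N_q = e^(π×0.5543)·tan²(59.5°) = 5.705 × 2.882 = 16.44.
N_c = (16.44 − 1)/tan29° = 27.86.
Overburden at base level: q = 18.6 × 2.5 = 46.5 kPa.
Cohesion term c·N_c = 24.2 × 27.86 = 674.22 kPa; surcharge term q·N_q = 46.5 × 16.443 = 764.61 kPa; self-weight term 0.5·γ·B·N_γ = 0.5 × 18.6 × 2.1 × 12.8 = 249.98 kPa.
q_ult = 674.22 + 764.61 + 249.98 = 1688.8 kPa.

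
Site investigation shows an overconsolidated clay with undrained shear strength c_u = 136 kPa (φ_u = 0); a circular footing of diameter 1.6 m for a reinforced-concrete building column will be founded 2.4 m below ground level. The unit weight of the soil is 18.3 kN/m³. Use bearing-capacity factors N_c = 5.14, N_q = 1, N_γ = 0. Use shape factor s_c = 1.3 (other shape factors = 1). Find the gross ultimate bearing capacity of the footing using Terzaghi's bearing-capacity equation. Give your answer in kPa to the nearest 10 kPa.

q_ult ≈ 950 kPa

Effective surcharge at the founding depth q = γ·D_f = 18.3 × 2.4 = 43.92 kPa.
q_ult = c·N_c·s_c + q·N_q
     = 136 × 5.14 × 1.3 + 43.92 × 1
     = 908.75 + 43.92 = 952.67 kPa.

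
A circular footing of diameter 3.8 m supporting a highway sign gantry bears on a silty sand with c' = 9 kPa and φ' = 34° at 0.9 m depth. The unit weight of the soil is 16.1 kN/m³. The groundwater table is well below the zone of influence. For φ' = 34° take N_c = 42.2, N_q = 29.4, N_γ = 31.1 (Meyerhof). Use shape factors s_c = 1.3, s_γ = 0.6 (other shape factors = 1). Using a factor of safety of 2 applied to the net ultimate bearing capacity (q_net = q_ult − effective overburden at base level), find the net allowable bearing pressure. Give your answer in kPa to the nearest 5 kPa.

q_all(net) ≈ 740 kPa

Effective surcharge at the founding depth q = γ·D_f = 16.1 × 0.9 = 14.49 kPa.
q_ult = c·N_c·s_c + q·N_q + 0.5·γ·B·N_γ·s_γ
     = 9 × 42.2 × 1.3 + 14.49 × 29.4 + 0.5 × 16.1 × 3.8 × 31.1 × 0.6
     = 493.74 + 426.01 + 570.81 = 1490.6 kPa.
Net ultimate: q_net = 1490.6 − 14.49 = 1476.1 kPa.
q_all(net) = 1476.1 / 2 = 738.03 kPa.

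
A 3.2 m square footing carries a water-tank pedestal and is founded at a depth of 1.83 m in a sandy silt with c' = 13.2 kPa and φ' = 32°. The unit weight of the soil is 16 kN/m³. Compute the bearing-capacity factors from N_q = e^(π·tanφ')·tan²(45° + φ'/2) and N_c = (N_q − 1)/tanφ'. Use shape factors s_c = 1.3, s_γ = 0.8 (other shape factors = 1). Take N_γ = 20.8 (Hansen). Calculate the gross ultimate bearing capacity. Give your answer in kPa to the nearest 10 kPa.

tan32° = 0.6249, so N_q = e^(π×0.6249)·tan²(61°) = 7.121 × 3.255 = 23.18.
N_c = (23.18 − 1)/tan32° = 35.49.
q = γ·D_f = 16 × 1.83 = 29.28 kPa.
c·N_c·s_c = 13.2 × 35.49 × 1.3 = 609.01 kPa
q·N_q = 29.28 × 23.177 = 678.62 kPa
0.5·γ·B·N_γ·s_γ = 0.5 × 16 × 3.2 × 20.8 × 0.8 = 425.98 kPa
q_ult = 609.01 + 678.62 + 425.98 = 1713.6 kPa.

q_ult ≈ 1710 kPa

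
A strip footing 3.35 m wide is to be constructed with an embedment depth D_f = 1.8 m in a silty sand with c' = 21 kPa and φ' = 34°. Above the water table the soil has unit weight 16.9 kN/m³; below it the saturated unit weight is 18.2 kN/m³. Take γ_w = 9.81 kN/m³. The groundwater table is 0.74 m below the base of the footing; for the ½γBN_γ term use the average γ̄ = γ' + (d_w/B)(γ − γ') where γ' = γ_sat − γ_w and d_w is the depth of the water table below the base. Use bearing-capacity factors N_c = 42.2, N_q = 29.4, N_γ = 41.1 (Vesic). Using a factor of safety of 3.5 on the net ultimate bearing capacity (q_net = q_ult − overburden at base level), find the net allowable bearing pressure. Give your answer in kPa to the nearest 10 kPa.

Effective surcharge at the founding depth q = γ·D_f = 16.9 × 1.8 = 30.42 kPa.
With d_w = 0.74 m < B, γ̄ = 8.39 + (0.74/3.35) × (16.9 − 8.39) = 10.27 kN/m³.
q_ult = c·N_c + q·N_q + 0.5·γ·B·N_γ
     = 21 × 42.2 + 30.42 × 29.4 + 0.5 × 10.27 × 3.35 × 41.1
     = 886.2 + 894.35 + 707 = 2487.5 kPa.
q_net = 2487.5 − 30.42 = 2457.1 kPa.
q_all(net) = 2457.1 / 3.5 = 702.04 kPa.

q_all(net) ≈ 700 kPa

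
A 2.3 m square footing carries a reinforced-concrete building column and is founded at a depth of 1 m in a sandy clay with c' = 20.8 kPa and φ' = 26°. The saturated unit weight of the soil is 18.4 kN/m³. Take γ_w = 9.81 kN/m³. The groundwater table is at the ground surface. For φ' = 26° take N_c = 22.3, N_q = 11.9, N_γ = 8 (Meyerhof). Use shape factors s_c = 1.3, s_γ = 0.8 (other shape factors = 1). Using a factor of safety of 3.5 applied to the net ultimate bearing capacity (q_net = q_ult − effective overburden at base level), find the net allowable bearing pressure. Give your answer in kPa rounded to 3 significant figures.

q_all(net) ≈ 217 kPa

With the water table at the surface the whole profile is submerged: γ' = 18.4 − 9.81 = 8.59 kN/m³, so q = γ'·D_f = 8.59 kPa; the same γ' applies in the ½γBN_γ term.
q_ult = c·N_c·s_c + q·N_q + 0.5·γ·B·N_γ·s_γ
     = 20.8 × 22.3 × 1.3 + 8.59 × 11.9 + 0.5 × 8.59 × 2.3 × 8 × 0.8
     = 602.99 + 102.22 + 63.222 = 768.44 kPa.
Net ultimate: q_net = 768.44 − 8.59 = 759.85 kPa.
q_all(net) = 759.85 / 3.5 = 217.1 kPa.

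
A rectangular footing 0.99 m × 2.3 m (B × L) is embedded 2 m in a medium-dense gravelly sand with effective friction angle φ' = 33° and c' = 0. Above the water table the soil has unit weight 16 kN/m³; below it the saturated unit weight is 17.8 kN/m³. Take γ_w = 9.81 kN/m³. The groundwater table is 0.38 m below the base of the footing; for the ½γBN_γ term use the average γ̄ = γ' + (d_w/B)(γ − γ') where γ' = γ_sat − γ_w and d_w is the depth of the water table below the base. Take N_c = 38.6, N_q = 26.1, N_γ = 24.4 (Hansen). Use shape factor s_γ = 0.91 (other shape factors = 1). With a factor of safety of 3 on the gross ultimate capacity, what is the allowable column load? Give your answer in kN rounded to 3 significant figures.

Overburden at base level: q = 16 × 2 = 32 kPa.
The water table is 0.38 m below the base (< B = 0.99 m), so the ½γBN_γ term uses γ̄ = γ' + (d_w/B)(γ − γ') = 7.99 + (0.38/0.99)(16 − 7.99) = 11.065 kN/m³.
Surcharge term q·N_q = 32 × 26.1 = 835.2 kPa; self-weight term 0.5·γ·B·N_γ·s_γ = 0.5 × 11.065 × 0.99 × 24.4 × 0.91 = 121.61 kPa.
q_ult = 835.2 + 121.61 = 956.81 kPa.
Gross allowable pressure q_all = 956.81 / 3 = 318.94 kPa.
Footing area = 2.277 m², so allowable column load = 318.94 × 2.277 = 726.22 kN.

P_all ≈ 726 kN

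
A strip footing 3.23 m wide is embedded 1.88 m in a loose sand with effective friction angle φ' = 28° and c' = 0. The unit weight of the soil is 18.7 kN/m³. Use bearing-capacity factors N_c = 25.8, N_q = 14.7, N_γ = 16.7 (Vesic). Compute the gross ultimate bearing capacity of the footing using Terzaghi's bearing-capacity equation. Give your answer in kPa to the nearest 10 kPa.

q_ult ≈ 1020 kPa

Effective surcharge at the founding depth q = γ·D_f = 18.7 × 1.88 = 35.156 kPa.
q_ult = q·N_q + 0.5·γ·B·N_γ
     = 35.156 × 14.7 + 0.5 × 18.7 × 3.23 × 16.7
     = 516.79 + 504.35 = 1021.1 kPa.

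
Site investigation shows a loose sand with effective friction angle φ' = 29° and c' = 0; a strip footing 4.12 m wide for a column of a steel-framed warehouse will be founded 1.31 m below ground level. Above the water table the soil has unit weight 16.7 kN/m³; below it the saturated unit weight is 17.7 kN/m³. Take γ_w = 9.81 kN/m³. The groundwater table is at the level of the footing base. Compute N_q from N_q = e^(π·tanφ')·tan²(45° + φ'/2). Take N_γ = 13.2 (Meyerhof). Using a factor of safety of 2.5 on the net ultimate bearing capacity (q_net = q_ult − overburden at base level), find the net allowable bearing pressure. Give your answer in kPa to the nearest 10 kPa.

N_q = e^(π·tan29°)·tan²(59.5°) = 16.44.
Overburden at base level: q = 16.7 × 1.31 = 21.877 kPa.
Below the base the soil is submerged, so the ½γBN_γ term uses γ' = 17.7 − 9.81 = 7.89 kN/m³.
Surcharge term q·N_q = 21.877 × 16.443 = 359.73 kPa; self-weight term 0.5·γ·B·N_γ = 0.5 × 7.89 × 4.12 × 13.2 = 214.54 kPa.
q_ult = 359.73 + 214.54 = 574.28 kPa.
q_net = 574.28 − 21.877 = 552.4 kPa.
q_all(net) = 552.4 / 2.5 = 220.96 kPa.

q_all(net) ≈ 220 kPa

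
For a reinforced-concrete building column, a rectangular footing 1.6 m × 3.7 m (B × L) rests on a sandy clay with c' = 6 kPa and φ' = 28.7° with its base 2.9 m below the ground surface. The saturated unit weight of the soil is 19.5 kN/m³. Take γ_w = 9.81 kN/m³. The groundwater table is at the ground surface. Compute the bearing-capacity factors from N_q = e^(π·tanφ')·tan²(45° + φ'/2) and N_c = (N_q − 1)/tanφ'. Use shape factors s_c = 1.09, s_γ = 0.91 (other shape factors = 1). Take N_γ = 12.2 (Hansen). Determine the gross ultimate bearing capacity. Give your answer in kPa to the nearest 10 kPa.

q_ult ≈ 710 kPa

tan28.7° = 0.5475, so N_q = e^(π×0.5475)·tan²(59.35°) = 5.584 × 2.848 = 15.9.
N_c = (15.9 − 1)/tan28.7° = 27.22.
With the water table at the surface the whole profile is submerged: γ' = 19.5 − 9.81 = 9.69 kN/m³, so q = γ'·D_f = 28.101 kPa; the same γ' applies in the ½γBN_γ term.
q_ult = c·N_c·s_c + q·N_q + 0.5·γ·B·N_γ·s_γ
     = 6 × 27.221 × 1.09 + 28.101 × 15.903 + 0.5 × 9.69 × 1.6 × 12.2 × 0.91
     = 178.03 + 446.9 + 86.063 = 710.99 kPa.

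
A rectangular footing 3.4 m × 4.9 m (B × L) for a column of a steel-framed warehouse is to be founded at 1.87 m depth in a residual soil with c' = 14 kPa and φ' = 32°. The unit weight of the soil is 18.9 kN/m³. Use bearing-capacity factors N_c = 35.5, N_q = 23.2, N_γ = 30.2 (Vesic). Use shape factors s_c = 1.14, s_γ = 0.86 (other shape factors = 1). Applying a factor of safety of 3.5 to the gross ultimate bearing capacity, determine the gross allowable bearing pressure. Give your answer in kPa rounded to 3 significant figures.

Overburden at base level: q = 18.9 × 1.87 = 35.343 kPa.
Cohesion term c·N_c·s_c = 14 × 35.5 × 1.14 = 566.58 kPa; surcharge term q·N_q = 35.343 × 23.2 = 819.96 kPa; self-weight term 0.5·γ·B·N_γ·s_γ = 0.5 × 18.9 × 3.4 × 30.2 × 0.86 = 834.48 kPa.
q_ult = 566.58 + 819.96 + 834.48 = 2221 kPa.
q_all = q_ult / FS = 2221 / 3.5 = 634.58 kPa.

q_all ≈ 635 kPa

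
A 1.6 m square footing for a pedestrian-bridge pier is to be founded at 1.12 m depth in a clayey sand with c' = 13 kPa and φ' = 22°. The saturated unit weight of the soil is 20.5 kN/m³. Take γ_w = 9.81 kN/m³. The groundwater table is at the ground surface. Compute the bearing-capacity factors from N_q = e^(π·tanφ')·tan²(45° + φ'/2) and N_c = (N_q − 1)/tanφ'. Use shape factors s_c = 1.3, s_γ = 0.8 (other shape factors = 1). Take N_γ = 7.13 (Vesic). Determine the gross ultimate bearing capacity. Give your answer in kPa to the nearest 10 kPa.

tan22° = 0.404, so N_q = e^(π×0.404)·tan²(56°) = 3.558 × 2.198 = 7.82.
N_c = (7.82 − 1)/tan22° = 16.88.
With the water table at the surface the whole profile is submerged: γ' = 20.5 − 9.81 = 10.69 kN/m³, so q = γ'·D_f = 11.973 kPa; the same γ' applies in the ½γBN_γ term.
q_ult = c·N_c·s_c + q·N_q + 0.5·γ·B·N_γ·s_γ
     = 13 × 16.883 × 1.3 + 11.973 × 7.8211 + 0.5 × 10.69 × 1.6 × 7.13 × 0.8
     = 285.32 + 93.641 + 48.781 = 427.74 kPa.

q_ult ≈ 430 kPa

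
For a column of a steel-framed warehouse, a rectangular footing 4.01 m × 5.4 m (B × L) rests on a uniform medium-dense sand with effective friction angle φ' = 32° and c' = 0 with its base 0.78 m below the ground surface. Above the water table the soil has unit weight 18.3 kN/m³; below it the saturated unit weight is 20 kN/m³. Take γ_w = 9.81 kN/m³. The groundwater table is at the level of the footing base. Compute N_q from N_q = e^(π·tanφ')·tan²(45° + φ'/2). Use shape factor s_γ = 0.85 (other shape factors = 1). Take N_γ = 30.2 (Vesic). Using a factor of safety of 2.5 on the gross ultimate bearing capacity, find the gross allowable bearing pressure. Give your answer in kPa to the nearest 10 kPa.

N_q = e^(π·tan32°)·tan²(61°) = 23.18.
q = γ·D_f = 18.3 × 0.78 = 14.274 kPa.
For the ½γBN_γ term take γ' = 20 − 9.81 = 10.19 kN/m³ (soil below base is submerged).
q·N_q = 14.274 × 23.177 = 330.83 kPa
0.5·γ·B·N_γ·s_γ = 0.5 × 10.19 × 4.01 × 30.2 × 0.85 = 524.46 kPa
q_ult = 330.83 + 524.46 = 855.29 kPa.
q_all = 855.29 / 2.5 = 342.12 kPa.

q_all ≈ 340 kPa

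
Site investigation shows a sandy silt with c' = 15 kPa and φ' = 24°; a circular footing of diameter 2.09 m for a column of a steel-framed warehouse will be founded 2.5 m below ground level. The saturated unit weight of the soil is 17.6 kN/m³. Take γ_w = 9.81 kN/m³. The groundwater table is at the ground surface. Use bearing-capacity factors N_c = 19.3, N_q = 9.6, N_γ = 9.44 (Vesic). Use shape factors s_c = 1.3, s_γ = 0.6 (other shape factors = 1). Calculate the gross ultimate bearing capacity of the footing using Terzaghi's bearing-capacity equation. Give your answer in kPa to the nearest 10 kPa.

γ' = 17.6 − 9.81 = 7.79 kN/m³ (submerged throughout). q = 7.79 × 2.5 = 19.475 kPa; the same γ' applies in the ½γBN_γ term.
c·N_c·s_c = 15 × 19.3 × 1.3 = 376.35 kPa
q·N_q = 19.475 × 9.6 = 186.96 kPa
0.5·γ·B·N_γ·s_γ = 0.5 × 7.79 × 2.09 × 9.44 × 0.6 = 46.108 kPa
q_ult = 376.35 + 186.96 + 46.108 = 609.42 kPa.

q_ult ≈ 610 kPa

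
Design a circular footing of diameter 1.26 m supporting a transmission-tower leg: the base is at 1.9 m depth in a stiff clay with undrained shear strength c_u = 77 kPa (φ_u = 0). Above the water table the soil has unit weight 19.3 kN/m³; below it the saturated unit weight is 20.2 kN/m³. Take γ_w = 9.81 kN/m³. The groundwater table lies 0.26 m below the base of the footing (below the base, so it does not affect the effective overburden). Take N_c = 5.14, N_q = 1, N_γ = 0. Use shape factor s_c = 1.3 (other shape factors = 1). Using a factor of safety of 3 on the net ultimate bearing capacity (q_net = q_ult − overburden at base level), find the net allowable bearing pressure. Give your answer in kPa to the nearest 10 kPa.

q_all(net) ≈ 170 kPa

q = γ·D_f = 19.3 × 1.9 = 36.67 kPa.
c·N_c·s_c = 77 × 5.14 × 1.3 = 514.51 kPa
q·N_q = 36.67 × 1 = 36.67 kPa
q_ult = 514.51 + 36.67 = 551.18 kPa.
q_net = 551.18 − 36.67 = 514.51 kPa.
q_all(net) = 514.51 / 3 = 171.5 kPa.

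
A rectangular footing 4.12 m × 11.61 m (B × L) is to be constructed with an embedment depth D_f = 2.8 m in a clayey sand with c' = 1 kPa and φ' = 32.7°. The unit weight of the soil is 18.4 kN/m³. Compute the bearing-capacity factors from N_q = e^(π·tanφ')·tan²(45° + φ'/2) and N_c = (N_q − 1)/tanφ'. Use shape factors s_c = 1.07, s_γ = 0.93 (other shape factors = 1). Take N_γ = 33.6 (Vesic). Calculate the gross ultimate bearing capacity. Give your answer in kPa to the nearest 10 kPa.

tan32.7° = 0.642, so N_q = e^(π×0.642)·tan²(61.35°) = 7.515 × 3.35 = 25.18.
N_c = (25.18 − 1)/tan32.7° = 37.66.
Overburden at base level: q = 18.4 × 2.8 = 51.52 kPa.
Cohesion term c·N_c·s_c = 1 × 37.657 × 1.07 = 40.293 kPa; surcharge term q·N_q = 51.52 × 25.175 = 1297 kPa; self-weight term 0.5·γ·B·N_γ·s_γ = 0.5 × 18.4 × 4.12 × 33.6 × 0.93 = 1184.4 kPa.
q_ult = 40.293 + 1297 + 1184.4 = 2521.7 kPa.

q_ult ≈ 2520 kPa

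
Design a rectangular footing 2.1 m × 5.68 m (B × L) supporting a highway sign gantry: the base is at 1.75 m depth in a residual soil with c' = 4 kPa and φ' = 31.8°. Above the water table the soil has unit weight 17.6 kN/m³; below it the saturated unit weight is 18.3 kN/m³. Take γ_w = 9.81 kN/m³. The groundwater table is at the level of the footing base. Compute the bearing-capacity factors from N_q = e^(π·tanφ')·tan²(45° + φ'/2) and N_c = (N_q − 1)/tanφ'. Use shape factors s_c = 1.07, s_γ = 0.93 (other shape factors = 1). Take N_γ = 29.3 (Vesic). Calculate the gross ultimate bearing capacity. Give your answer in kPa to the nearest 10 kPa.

tan31.8° = 0.62, so N_q = e^(π×0.62)·tan²(60.9°) = 7.014 × 3.228 = 22.64.
N_c = (22.64 − 1)/tan31.8° = 34.9.
Overburden at base level: q = 17.6 × 1.75 = 30.8 kPa.
Below the base the soil is submerged, so the ½γBN_γ term uses γ' = 18.3 − 9.81 = 8.49 kN/m³.
Cohesion term c·N_c·s_c = 4 × 34.902 × 1.07 = 149.38 kPa; surcharge term q·N_q = 30.8 × 22.64 = 697.31 kPa; self-weight term 0.5·γ·B·N_γ·s_γ = 0.5 × 8.49 × 2.1 × 29.3 × 0.93 = 242.91 kPa.
q_ult = 149.38 + 697.31 + 242.91 = 1089.6 kPa.

q_ult ≈ 1090 kPa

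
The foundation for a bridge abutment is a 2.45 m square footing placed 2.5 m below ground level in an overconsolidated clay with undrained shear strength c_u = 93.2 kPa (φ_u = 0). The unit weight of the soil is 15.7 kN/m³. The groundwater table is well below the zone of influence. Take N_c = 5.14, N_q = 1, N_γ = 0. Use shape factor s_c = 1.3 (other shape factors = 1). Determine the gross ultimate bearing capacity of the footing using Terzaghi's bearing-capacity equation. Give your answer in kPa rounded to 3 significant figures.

q_ult ≈ 662 kPa

Effective surcharge at the founding depth q = γ·D_f = 15.7 × 2.5 = 39.25 kPa.
q_ult = c·N_c·s_c + q·N_q
     = 93.2 × 5.14 × 1.3 + 39.25 × 1
     = 622.76 + 39.25 = 662.01 kPa.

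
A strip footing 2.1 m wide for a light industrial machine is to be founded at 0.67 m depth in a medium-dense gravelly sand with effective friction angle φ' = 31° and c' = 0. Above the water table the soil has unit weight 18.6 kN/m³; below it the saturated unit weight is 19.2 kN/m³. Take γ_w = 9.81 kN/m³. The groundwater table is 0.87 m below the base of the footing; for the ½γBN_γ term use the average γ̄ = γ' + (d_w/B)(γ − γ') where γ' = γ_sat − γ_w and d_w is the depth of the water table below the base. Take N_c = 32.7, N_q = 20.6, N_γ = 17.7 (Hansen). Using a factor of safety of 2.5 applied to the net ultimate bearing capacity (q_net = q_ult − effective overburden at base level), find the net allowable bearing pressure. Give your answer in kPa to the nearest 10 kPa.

Effective surcharge at the founding depth q = γ·D_f = 18.6 × 0.67 = 12.462 kPa.
With d_w = 0.87 m < B, γ̄ = 9.39 + (0.87/2.1) × (18.6 − 9.39) = 13.206 kN/m³.
q_ult = q·N_q + 0.5·γ·B·N_γ
     = 12.462 × 20.6 + 0.5 × 13.206 × 2.1 × 17.7
     = 256.72 + 245.43 = 502.14 kPa.
Net ultimate: q_net = 502.14 − 12.462 = 489.68 kPa.
q_all(net) = 489.68 / 2.5 = 195.87 kPa.

q_all(net) ≈ 200 kPa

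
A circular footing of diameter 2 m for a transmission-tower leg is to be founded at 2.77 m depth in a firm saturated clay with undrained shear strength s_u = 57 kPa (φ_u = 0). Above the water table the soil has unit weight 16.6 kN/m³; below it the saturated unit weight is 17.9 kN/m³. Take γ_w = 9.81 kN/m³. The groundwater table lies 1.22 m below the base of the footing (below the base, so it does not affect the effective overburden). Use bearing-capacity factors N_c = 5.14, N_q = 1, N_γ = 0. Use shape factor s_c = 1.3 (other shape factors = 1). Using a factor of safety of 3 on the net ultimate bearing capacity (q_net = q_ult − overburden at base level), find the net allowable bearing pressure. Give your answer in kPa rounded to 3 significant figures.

q_all(net) ≈ 127 kPa

Effective surcharge at the founding depth q = γ·D_f = 16.6 × 2.77 = 45.982 kPa.
q_ult = c·N_c·s_c + q·N_q
     = 57 × 5.14 × 1.3 + 45.982 × 1
     = 380.87 + 45.982 = 426.86 kPa.
q_net = 426.86 − 45.982 = 380.87 kPa.
q_all(net) = 380.87 / 3 = 126.96 kPa.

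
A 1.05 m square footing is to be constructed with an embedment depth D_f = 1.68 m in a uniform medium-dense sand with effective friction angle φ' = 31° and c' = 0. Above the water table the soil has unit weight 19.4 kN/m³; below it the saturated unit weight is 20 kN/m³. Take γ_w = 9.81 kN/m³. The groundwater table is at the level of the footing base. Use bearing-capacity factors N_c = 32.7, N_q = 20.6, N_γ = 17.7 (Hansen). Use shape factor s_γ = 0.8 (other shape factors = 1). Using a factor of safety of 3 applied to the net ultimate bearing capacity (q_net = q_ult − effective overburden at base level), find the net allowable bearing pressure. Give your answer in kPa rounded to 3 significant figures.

Effective surcharge at the founding depth q = γ·D_f = 19.4 × 1.68 = 32.592 kPa.
The water table coincides with the base, so in the self-weight term γ → γ' = 10.19 kN/m³.
q_ult = q·N_q + 0.5·γ·B·N_γ·s_γ
     = 32.592 × 20.6 + 0.5 × 10.19 × 1.05 × 17.7 × 0.8
     = 671.4 + 75.752 = 747.15 kPa.
Net ultimate: q_net = 747.15 − 32.592 = 714.56 kPa.
q_all(net) = 714.56 / 3 = 238.19 kPa.

q_all(net) ≈ 238 kPa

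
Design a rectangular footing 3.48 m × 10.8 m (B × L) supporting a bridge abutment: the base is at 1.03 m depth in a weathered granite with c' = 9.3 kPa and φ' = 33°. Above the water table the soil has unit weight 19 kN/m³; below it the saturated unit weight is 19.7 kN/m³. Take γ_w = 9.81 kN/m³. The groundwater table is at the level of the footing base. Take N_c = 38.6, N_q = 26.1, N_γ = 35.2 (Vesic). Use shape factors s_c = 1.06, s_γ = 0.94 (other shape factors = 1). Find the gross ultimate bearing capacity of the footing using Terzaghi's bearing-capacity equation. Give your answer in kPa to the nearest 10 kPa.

q_ult ≈ 1460 kPa

Effective surcharge at the founding depth q = γ·D_f = 19 × 1.03 = 19.57 kPa.
The water table coincides with the base, so in the self-weight term γ → γ' = 9.89 kN/m³.
q_ult = c·N_c·s_c + q·N_q + 0.5·γ·B·N_γ·s_γ
     = 9.3 × 38.6 × 1.06 + 19.57 × 26.1 + 0.5 × 9.89 × 3.48 × 35.2 × 0.94
     = 380.52 + 510.78 + 569.4 = 1460.7 kPa.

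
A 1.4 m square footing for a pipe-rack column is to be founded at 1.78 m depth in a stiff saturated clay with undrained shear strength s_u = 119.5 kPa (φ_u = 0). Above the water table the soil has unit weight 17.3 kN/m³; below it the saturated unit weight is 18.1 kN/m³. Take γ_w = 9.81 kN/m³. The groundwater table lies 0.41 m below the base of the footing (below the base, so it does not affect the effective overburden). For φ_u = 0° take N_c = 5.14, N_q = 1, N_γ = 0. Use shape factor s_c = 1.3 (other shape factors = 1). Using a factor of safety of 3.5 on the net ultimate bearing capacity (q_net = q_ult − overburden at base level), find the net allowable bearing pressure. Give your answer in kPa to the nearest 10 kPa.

q_all(net) ≈ 230 kPa

q = γ·D_f = 17.3 × 1.78 = 30.794 kPa.
c·N_c·s_c = 119.5 × 5.14 × 1.3 = 798.5 kPa
q·N_q = 30.794 × 1 = 30.794 kPa
q_ult = 798.5 + 30.794 = 829.29 kPa.
q_net = 829.29 − 30.794 = 798.5 kPa.
q_all(net) = 798.5 / 3.5 = 228.14 kPa.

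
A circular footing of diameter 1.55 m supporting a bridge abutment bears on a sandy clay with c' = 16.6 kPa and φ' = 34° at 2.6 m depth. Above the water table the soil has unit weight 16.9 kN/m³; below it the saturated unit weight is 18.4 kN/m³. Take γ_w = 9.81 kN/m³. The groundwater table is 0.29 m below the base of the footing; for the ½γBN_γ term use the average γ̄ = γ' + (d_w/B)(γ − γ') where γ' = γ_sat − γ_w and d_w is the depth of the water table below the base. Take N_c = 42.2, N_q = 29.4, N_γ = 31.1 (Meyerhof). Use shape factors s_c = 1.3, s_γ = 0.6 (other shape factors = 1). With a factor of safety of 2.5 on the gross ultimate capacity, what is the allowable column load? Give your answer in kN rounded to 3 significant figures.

q = γ·D_f = 16.9 × 2.6 = 43.94 kPa.
γ' = 8.59 kN/m³; averaging over the depth B below the base, γ̄ = γ' + (d_w/B)(γ − γ') = 10.145 kN/m³.
c·N_c·s_c = 16.6 × 42.2 × 1.3 = 910.68 kPa
q·N_q = 43.94 × 29.4 = 1291.8 kPa
0.5·γ·B·N_γ·s_γ = 0.5 × 10.145 × 1.55 × 31.1 × 0.6 = 146.71 kPa
q_ult = 910.68 + 1291.8 + 146.71 = 2349.2 kPa.
Gross allowable pressure q_all = 2349.2 / 2.5 = 939.69 kPa.
Footing area = 1.8869 m², so allowable column load = 939.69 × 1.8869 = 1773.1 kN.

P_all ≈ 1770 kN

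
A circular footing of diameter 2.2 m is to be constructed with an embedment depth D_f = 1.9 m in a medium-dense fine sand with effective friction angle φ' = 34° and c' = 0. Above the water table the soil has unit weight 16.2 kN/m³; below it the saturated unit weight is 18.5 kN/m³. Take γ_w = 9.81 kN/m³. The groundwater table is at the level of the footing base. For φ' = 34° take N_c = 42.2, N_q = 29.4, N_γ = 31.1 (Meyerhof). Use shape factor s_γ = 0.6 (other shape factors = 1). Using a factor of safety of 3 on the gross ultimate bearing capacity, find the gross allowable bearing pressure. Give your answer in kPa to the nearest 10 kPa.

Overburden at base level: q = 16.2 × 1.9 = 30.78 kPa.
Below the base the soil is submerged, so the ½γBN_γ term uses γ' = 18.5 − 9.81 = 8.69 kN/m³.
Surcharge term q·N_q = 30.78 × 29.4 = 904.93 kPa; self-weight term 0.5·γ·B·N_γ·s_γ = 0.5 × 8.69 × 2.2 × 31.1 × 0.6 = 178.37 kPa.
q_ult = 904.93 + 178.37 = 1083.3 kPa.
q_all = 1083.3 / 3 = 361.1 kPa.

q_all ≈ 360 kPa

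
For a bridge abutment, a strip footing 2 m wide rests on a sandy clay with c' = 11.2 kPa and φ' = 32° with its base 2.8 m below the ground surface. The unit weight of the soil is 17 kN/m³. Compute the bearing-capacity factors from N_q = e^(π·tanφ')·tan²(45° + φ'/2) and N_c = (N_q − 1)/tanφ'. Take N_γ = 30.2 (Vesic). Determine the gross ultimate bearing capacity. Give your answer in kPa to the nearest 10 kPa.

q_ult ≈ 2010 kPa

tan32° = 0.6249, so N_q = e^(π×0.6249)·tan²(61°) = 7.121 × 3.255 = 23.18.
N_c = (23.18 − 1)/tan32° = 35.49.
Effective surcharge at the founding depth q = γ·D_f = 17 × 2.8 = 47.6 kPa.
q_ult = c·N_c + q·N_q + 0.5·γ·B·N_γ
     = 11.2 × 35.49 + 47.6 × 23.177 + 0.5 × 17 × 2 × 30.2
     = 397.49 + 1103.2 + 513.4 = 2014.1 kPa.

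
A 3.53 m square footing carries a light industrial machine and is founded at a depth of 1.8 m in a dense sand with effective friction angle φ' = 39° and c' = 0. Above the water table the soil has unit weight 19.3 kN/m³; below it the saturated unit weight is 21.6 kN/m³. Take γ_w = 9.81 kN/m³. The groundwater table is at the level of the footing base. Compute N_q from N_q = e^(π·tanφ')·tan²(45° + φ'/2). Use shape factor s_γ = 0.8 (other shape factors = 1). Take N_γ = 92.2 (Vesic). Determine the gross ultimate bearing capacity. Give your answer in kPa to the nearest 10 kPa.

tan39° = 0.8098, so N_q = e^(π×0.8098)·tan²(64.5°) = 12.731 × 4.395 = 55.96.
Effective surcharge at the founding depth q = γ·D_f = 19.3 × 1.8 = 34.74 kPa.
The water table coincides with the base, so in the self-weight term γ → γ' = 11.79 kN/m³.
q_ult = q·N_q + 0.5·γ·B·N_γ·s_γ
     = 34.74 × 55.957 + 0.5 × 11.79 × 3.53 × 92.2 × 0.8
     = 1944 + 1534.9 = 3478.9 kPa.

q_ult ≈ 3480 kPa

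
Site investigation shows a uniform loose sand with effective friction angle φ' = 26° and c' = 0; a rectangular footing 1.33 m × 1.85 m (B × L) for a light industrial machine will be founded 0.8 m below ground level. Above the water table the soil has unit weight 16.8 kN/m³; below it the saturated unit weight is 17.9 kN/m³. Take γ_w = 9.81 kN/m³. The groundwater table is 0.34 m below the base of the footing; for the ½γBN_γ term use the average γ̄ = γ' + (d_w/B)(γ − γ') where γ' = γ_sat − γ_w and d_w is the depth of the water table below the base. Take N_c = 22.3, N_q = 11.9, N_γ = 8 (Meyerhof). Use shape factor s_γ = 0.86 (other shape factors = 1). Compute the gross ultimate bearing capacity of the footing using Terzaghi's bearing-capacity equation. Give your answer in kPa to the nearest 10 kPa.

q = γ·D_f = 16.8 × 0.8 = 13.44 kPa.
γ' = 8.09 kN/m³; averaging over the depth B below the base, γ̄ = γ' + (d_w/B)(γ − γ') = 10.317 kN/m³.
q·N_q = 13.44 × 11.9 = 159.94 kPa
0.5·γ·B·N_γ·s_γ = 0.5 × 10.317 × 1.33 × 8 × 0.86 = 47.201 kPa
q_ult = 159.94 + 47.201 = 207.14 kPa.

q_ult ≈ 210 kPa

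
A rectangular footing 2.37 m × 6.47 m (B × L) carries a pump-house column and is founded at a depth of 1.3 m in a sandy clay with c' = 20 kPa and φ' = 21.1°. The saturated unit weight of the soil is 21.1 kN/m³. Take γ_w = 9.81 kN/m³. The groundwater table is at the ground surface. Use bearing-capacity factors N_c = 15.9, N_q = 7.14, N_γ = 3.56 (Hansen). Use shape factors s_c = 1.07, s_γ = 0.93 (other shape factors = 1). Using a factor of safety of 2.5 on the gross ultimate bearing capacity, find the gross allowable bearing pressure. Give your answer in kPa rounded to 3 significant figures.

q_all ≈ 196 kPa

With the water table at the surface the whole profile is submerged: γ' = 21.1 − 9.81 = 11.29 kN/m³, so q = γ'·D_f = 14.677 kPa; the same γ' applies in the ½γBN_γ term.
q_ult = c·N_c·s_c + q·N_q + 0.5·γ·B·N_γ·s_γ
     = 20 × 15.9 × 1.07 + 14.677 × 7.14 + 0.5 × 11.29 × 2.37 × 3.56 × 0.93
     = 340.26 + 104.79 + 44.294 = 489.35 kPa.
q_all = 489.35 / 2.5 = 195.74 kPa.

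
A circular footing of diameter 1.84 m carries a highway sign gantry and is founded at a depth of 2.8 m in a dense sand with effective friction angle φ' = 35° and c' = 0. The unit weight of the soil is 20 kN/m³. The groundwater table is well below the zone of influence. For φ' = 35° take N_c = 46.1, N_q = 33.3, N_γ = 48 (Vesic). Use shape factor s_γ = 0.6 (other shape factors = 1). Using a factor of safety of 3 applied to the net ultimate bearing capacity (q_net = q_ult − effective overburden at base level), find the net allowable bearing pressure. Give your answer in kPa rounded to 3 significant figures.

Effective surcharge at the founding depth q = γ·D_f = 20 × 2.8 = 56 kPa.
q_ult = q·N_q + 0.5·γ·B·N_γ·s_γ
     = 56 × 33.3 + 0.5 × 20 × 1.84 × 48 × 0.6
     = 1864.8 + 529.92 = 2394.7 kPa.
Net ultimate: q_net = 2394.7 − 56 = 2338.7 kPa.
q_all(net) = 2338.7 / 3 = 779.57 kPa.

q_all(net) ≈ 780 kPa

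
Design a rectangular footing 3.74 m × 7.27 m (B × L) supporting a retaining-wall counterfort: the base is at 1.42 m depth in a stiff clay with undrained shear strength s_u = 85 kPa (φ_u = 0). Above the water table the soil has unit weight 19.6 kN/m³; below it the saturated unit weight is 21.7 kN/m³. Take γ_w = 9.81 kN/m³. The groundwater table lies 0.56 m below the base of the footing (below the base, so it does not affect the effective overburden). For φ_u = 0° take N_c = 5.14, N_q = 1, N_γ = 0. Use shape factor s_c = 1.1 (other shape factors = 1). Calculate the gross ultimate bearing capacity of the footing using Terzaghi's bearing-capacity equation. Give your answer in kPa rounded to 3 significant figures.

q_ult ≈ 508 kPa

Effective surcharge at the founding depth q = γ·D_f = 19.6 × 1.42 = 27.832 kPa.
q_ult = c·N_c·s_c + q·N_q
     = 85 × 5.14 × 1.1 + 27.832 × 1
     = 480.59 + 27.832 = 508.42 kPa.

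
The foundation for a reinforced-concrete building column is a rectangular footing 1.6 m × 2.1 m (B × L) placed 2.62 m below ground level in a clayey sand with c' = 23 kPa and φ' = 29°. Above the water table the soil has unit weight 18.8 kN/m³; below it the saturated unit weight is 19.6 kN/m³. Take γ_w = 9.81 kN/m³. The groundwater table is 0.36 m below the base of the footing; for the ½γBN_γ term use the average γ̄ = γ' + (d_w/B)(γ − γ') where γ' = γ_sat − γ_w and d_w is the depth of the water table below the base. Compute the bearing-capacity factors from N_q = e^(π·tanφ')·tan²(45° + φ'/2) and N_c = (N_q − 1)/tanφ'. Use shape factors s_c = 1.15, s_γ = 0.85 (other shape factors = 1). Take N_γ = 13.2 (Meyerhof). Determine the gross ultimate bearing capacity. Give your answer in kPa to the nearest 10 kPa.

tan29° = 0.5543, so N_q = e^(π×0.5543)·tan²(59.5°) = 5.705 × 2.882 = 16.44.
N_c = (16.44 − 1)/tan29° = 27.86.
Effective surcharge at the founding depth q = γ·D_f = 18.8 × 2.62 = 49.256 kPa.
With d_w = 0.36 m < B, γ̄ = 9.79 + (0.36/1.6) × (18.8 − 9.79) = 11.817 kN/m³.
q_ult = c·N_c·s_c + q·N_q + 0.5·γ·B·N_γ·s_γ
     = 23 × 27.86 × 1.15 + 49.256 × 16.443 + 0.5 × 11.817 × 1.6 × 13.2 × 0.85
     = 736.91 + 809.93 + 106.07 = 1652.9 kPa.

q_ult ≈ 1650 kPa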